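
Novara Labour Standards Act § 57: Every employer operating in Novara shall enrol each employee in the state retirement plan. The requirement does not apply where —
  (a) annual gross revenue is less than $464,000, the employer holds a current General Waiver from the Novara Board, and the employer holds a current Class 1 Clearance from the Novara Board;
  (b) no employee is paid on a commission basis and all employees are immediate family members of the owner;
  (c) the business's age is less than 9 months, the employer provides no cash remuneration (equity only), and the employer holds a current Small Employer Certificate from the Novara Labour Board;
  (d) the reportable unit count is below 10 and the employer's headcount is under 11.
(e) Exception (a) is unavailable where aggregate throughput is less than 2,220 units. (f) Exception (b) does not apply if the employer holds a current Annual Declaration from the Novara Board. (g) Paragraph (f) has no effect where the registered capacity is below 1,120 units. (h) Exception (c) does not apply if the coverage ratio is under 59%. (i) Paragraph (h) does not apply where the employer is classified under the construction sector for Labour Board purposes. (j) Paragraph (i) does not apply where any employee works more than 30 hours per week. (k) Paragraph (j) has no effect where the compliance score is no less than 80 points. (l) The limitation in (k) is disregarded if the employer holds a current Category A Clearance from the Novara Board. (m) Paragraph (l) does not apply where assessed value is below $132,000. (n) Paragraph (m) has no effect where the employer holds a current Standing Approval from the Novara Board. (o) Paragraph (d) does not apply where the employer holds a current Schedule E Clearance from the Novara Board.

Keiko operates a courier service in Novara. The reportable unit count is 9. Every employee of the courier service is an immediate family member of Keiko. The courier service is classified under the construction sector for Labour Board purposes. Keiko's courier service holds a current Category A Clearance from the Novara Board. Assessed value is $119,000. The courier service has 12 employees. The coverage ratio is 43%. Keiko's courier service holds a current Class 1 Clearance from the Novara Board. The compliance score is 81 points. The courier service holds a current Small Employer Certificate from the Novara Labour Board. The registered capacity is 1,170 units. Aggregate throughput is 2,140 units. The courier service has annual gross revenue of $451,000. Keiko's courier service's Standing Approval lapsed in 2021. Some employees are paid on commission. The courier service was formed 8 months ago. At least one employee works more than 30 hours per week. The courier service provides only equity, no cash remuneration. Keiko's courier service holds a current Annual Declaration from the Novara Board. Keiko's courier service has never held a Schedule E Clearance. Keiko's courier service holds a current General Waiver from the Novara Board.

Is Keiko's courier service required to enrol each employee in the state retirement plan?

No — exception (c) applies; Keiko's courier service is not required to enrol each employee in the state retirement plan.

Exception (a) is satisfied on its face — annual gross revenue is $451,000, less than the $464,000 limit; a current General Waiver is held; a current Class 1 Clearance is held. However, paragraph (e) must be considered: (e) is triggered — aggregate throughput is 2,140 units, less than the 2,220 units limit. Exception (a) does not apply.
Exception (b) requires that no employee is paid on a commission basis; but some employees are paid on commission, so (b) is unavailable.
All of (c)'s requirements are met (the business's age is 8 months, less than the 9 months limit; remuneration is equity-only; a current Small Employer Certificate is held). Considering the limiting provisions: (h) would limit (c) — the coverage ratio is 43%, under the 59% limit — but (i) sets (h) aside: (i) is triggered — the courier service is classified under the construction sector. (j) would limit (i) — at least one employee exceeds 30 hours/week — but (k) sets (j) aside: (k) operates against (j): the compliance score is 81 points, meeting the 80 points threshold. (l) would limit (k) — a current Category A Clearance is held — but (m) sets (l) aside: (m) applies — assessed value is $119,000, below the $132,000 limit. (n) is not triggered (no current Standing Approval is held), so (m) stands. Exception (c) stands.
Exception (d) fails — the employer's headcount is 12, not under 11.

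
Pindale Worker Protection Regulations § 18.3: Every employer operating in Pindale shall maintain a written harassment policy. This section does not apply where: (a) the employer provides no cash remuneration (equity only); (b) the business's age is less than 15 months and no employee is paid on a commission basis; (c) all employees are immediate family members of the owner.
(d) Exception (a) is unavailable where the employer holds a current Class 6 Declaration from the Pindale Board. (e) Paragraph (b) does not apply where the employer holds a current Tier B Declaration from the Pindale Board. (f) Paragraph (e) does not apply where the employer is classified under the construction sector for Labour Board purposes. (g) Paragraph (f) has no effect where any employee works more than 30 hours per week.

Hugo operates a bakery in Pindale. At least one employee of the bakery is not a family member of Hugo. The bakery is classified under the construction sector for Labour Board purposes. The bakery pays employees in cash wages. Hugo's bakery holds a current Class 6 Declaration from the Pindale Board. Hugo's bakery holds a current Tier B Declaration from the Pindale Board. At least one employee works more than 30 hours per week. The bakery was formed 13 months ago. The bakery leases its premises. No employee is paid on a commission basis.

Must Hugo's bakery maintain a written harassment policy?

Yes — Hugo's bakery must maintain a written harassment policy.

Exception (a) fails — employees are paid cash wages.
Exception (b) is satisfied on its face — the business's age is 13 months, less than the 15 months limit; no employee is paid on commission. But applying paragraphs (e)–(g): (e) operates against (b): a current Tier B Declaration is held. (f) is triggered (the bakery is classified under the construction sector), but is itself disapplied by (g): (g) operates against (f): at least one employee exceeds 30 hours/week. So (b) is unavailable.
Exception (c) fails — at least one employee is not a family member.
No exception displaces § 18.3.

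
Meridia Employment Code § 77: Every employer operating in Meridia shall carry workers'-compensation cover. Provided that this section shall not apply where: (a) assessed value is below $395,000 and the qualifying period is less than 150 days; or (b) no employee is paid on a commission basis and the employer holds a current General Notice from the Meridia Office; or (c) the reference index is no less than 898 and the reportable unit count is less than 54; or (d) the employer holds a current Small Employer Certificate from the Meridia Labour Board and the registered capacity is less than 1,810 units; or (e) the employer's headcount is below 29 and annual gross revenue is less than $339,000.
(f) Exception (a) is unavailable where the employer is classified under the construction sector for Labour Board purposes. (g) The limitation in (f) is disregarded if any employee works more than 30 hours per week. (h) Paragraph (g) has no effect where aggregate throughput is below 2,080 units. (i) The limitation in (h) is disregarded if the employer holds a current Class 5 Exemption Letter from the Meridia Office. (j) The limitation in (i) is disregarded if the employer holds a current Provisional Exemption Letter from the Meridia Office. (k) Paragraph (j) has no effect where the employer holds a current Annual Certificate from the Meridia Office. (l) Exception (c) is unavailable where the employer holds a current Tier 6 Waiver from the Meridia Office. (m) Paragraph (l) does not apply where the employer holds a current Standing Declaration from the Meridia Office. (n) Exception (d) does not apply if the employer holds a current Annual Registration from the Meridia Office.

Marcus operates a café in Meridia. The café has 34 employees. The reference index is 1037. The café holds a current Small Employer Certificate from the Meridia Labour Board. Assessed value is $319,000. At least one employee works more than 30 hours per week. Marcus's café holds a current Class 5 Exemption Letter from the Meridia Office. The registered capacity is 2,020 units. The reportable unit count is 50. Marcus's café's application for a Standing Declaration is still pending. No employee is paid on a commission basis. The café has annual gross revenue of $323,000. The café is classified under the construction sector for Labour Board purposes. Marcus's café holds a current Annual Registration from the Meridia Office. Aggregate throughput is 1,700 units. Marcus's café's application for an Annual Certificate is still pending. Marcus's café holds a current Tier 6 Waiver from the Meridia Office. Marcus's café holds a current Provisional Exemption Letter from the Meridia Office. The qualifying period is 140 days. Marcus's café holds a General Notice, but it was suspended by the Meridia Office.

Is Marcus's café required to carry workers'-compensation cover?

Yes — Marcus's café must carry workers'-compensation cover.

Exception (a) is satisfied on its face — assessed value is $319,000, below the $395,000 limit; the qualifying period is 140 days, less than the 150 days limit. But applying paragraphs (f)–(k): (f) operates against (a): the café is classified under the construction sector. (g) applies (at least one employee exceeds 30 hours/week), but is set aside by (h): (h) operates against (g): aggregate throughput is 1,700 units, below the 2,080 units limit. (i) would limit (h) — a current Class 5 Exemption Letter is held — but (j) sets (i) aside: (j) operates — a current Provisional Exemption Letter is held. (k), which would lift (j), is inapplicable — there is no Annual Certificate in force. (a) is therefore removed.
Exception (b) does not apply: there is no General Notice in force.
Exception (c)'s conditions are all satisfied: the reference index is 1,037, meeting the 898 threshold; the reportable unit count is 50, less than the 54 limit. But applying paragraphs (l)–(m): (l) is triggered — a current Tier 6 Waiver is held. (m) is not engaged (the Standing Declaration is not current), so (l) stands. Exception (c) does not apply.
Exception (d) fails — the registered capacity is 2,020 units, not less than 1,810 units.
Exception (e) does not apply: the employer's headcount is 34, not below 29.
Every exception is unavailable, so the rule governs.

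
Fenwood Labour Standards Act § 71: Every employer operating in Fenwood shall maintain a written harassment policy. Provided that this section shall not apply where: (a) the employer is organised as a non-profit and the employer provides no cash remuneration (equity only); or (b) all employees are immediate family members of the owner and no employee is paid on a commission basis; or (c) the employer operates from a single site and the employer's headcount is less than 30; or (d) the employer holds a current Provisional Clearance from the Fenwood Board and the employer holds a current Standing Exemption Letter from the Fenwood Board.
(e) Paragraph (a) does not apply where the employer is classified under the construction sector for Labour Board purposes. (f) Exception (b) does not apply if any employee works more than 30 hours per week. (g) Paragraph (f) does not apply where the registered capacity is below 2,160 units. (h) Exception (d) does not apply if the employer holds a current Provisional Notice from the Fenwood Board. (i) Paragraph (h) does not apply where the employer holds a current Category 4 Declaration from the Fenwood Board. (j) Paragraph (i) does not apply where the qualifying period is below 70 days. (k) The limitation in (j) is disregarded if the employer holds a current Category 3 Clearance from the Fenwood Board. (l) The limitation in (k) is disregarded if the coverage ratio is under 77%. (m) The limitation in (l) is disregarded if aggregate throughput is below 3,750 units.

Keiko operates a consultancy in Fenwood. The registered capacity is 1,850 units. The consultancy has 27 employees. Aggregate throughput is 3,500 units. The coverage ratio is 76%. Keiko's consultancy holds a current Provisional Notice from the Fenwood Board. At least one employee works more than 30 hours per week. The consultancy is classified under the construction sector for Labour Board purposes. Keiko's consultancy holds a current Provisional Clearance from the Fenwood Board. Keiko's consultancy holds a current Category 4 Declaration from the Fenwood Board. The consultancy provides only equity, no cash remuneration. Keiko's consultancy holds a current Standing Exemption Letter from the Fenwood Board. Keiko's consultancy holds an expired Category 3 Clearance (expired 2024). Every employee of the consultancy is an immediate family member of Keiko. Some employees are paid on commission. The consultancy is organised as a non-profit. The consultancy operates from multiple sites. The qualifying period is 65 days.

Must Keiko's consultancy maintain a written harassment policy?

All of (a)'s requirements are met (the employer is a non-profit; remuneration is equity-only). But: (e) applies — the consultancy is classified under the construction sector. Exception (a) does not apply.
Exception (b) does not apply: some employees are paid on commission.
Exception (c) requires that the employer operates from a single site; but the employer operates from multiple sites, so (c) is unavailable.
Exception (d) is satisfied on its face — a current Provisional Clearance is held; a current Standing Exemption Letter is held. But applying paragraphs (h)–(m): (h) operates against (d): a current Provisional Notice is held. (i) is triggered (a current Category 4 Declaration is held), but is overridden by (j): (j) operates against (i): the qualifying period is 65 days, below the 70 days limit. (k), which would lift (j), does not operate here — no current Category 3 Clearance is held. Exception (d) does not apply.
None of the exceptions is available; § 71 applies in full.

Yes — Keiko's consultancy must maintain a written harassment policy.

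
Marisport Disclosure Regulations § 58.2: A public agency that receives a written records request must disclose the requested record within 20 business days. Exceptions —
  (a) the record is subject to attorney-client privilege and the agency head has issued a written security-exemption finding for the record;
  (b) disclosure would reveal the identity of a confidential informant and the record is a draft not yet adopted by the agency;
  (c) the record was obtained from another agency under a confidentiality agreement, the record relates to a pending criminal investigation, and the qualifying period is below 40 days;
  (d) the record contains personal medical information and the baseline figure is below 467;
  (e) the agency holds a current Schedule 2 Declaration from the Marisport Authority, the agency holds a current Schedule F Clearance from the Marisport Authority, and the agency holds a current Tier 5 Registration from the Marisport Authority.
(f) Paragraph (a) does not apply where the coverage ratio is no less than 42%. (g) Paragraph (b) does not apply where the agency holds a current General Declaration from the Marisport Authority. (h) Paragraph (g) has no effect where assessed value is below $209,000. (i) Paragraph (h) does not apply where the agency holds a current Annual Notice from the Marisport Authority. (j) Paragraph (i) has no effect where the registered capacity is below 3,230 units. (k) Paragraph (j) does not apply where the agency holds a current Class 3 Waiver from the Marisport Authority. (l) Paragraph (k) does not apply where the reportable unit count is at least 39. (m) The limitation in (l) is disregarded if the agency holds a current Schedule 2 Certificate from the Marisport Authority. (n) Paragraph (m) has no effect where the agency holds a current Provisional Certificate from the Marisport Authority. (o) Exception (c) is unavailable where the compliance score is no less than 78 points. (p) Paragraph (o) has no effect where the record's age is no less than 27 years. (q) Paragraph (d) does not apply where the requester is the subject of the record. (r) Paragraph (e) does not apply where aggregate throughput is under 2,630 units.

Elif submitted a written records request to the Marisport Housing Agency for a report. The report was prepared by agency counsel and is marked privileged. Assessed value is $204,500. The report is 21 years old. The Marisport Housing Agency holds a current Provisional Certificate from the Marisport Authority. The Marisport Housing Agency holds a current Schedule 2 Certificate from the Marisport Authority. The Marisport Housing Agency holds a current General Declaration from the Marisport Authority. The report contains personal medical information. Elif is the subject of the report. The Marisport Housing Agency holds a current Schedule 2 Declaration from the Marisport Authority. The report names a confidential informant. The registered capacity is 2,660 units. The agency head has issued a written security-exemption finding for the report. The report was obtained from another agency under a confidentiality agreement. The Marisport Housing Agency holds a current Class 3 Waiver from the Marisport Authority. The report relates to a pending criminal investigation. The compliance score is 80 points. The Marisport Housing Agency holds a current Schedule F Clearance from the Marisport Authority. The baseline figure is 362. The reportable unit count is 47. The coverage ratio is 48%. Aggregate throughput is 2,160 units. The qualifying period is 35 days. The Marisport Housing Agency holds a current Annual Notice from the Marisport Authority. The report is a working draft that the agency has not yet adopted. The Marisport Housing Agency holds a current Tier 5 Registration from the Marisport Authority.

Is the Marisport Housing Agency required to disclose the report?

No — exception (b) applies; the Marisport Housing Agency is not required to disclose the report.

All of (a)'s requirements are met (the report is privileged; a written security-exemption finding has been issued). Turning to paragraph (f): (f) applies — the coverage ratio is 48%, meeting the 42% threshold. Exception (a) does not apply.
Exception (b)'s conditions are all satisfied: the report names a confidential informant; the report is an unadopted draft. Under paragraphs (g)–(n): (g) would limit (b) — a current General Declaration is held — but (h) sets (g) aside: (h) is engaged — assessed value is $204,500, below the $209,000 limit. (i) operates (a current Annual Notice is held), but is displaced by (j): (j) operates against (i): the registered capacity is 2,660 units, below the 3,230 units limit. (k) applies (a current Class 3 Waiver is held), but is overridden by (l): (l) is engaged — the reportable unit count is 47, meeting the 39 threshold. (m) would limit (l) — a current Schedule 2 Certificate is held — but (n) sets (m) aside: (n) operates against (m): a current Provisional Certificate is held. So (b) applies.
Exception (c) is satisfied on its face — the report was obtained under a confidentiality agreement; the report relates to a pending investigation; the qualifying period is 35 days, below the 40 days limit. Turning to paragraphs (o)–(p): (o) operates against (c): the compliance score is 80 points, meeting the 78 points threshold. (p), which would lift (o), is inapplicable — the record's age is 21 years, short of 27 years. (c) is therefore removed.
Exception (d)'s conditions are all satisfied: the report contains personal medical information; the baseline figure is 362, below the 467 limit. But applying paragraph (q): (q) operates against (d): Elif is the subject of the report. (d) is therefore removed.
Exception (e): a current Schedule 2 Declaration is held; a current Schedule F Clearance is held; a current Tier 5 Registration is held — every condition holds. Turning to paragraph (r): (r) operates against (e): aggregate throughput is 2,160 units, under the 2,630 units limit. So (e) is unavailable.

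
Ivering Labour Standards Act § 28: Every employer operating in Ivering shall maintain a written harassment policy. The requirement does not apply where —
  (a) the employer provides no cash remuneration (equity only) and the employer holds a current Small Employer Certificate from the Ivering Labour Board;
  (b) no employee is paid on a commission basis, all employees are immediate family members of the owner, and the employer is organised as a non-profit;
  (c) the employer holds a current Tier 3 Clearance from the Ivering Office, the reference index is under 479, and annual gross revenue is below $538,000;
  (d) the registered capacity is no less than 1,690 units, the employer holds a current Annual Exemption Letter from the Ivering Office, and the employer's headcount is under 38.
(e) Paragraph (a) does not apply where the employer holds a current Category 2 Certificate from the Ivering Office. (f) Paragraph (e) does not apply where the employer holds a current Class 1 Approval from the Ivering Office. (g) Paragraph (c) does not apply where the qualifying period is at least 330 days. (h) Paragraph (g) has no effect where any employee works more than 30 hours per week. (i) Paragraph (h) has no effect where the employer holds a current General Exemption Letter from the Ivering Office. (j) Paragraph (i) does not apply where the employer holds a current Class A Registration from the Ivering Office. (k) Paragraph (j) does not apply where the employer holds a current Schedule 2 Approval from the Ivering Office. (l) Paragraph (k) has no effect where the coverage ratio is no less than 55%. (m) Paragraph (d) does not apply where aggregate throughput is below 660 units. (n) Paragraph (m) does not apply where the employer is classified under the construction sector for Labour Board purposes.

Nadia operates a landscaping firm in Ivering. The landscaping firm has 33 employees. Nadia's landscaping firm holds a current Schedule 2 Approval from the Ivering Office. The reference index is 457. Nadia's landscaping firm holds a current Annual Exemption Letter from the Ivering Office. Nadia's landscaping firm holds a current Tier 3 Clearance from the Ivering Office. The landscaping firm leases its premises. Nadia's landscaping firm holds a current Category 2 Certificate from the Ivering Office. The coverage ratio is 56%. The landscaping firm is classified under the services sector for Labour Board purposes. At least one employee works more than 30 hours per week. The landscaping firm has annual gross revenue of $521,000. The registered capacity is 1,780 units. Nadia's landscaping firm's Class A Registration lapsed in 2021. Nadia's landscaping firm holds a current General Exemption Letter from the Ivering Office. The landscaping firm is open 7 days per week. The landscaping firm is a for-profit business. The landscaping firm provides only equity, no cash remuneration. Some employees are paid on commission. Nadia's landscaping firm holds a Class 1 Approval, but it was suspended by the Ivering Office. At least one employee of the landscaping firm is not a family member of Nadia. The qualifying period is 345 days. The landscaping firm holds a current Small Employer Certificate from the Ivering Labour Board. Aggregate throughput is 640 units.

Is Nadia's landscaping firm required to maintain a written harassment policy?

Yes — Nadia's landscaping firm must maintain a written harassment policy.

Exception (a) is satisfied on its face — remuneration is equity-only; a current Small Employer Certificate is held. But applying paragraphs (e)–(f): (e) applies — a current Category 2 Certificate is held. (f), which would lift (e), is inapplicable — no current Class 1 Approval is held. (a) is therefore removed.
Exception (b) does not apply: some employees are paid on commission.
All of (c)'s requirements are met (a current Tier 3 Clearance is held; the reference index is 457, under the 479 limit; annual gross revenue is $521,000, below the $538,000 limit). Turning to paragraphs (g)–(l): (g) is engaged — the qualifying period is 345 days, meeting the 330 days threshold. (h) is engaged (at least one employee exceeds 30 hours/week), but is set aside by (i): (i) is triggered — a current General Exemption Letter is held. (j) is not triggered (no current Class A Registration is held), so (i) stands. (c) is therefore removed.
Exception (d): the registered capacity is 1,780 units, meeting the 1,690 units threshold; a current Annual Exemption Letter is held; the employer's headcount is 33, under the 38 limit — every condition holds. But: (m) is triggered — aggregate throughput is 640 units, below the 660 units limit. (n), which would lift (m), is not engaged — the landscaping firm is classified under the services sector. So (d) is unavailable.
No exception applies. The general rule governs.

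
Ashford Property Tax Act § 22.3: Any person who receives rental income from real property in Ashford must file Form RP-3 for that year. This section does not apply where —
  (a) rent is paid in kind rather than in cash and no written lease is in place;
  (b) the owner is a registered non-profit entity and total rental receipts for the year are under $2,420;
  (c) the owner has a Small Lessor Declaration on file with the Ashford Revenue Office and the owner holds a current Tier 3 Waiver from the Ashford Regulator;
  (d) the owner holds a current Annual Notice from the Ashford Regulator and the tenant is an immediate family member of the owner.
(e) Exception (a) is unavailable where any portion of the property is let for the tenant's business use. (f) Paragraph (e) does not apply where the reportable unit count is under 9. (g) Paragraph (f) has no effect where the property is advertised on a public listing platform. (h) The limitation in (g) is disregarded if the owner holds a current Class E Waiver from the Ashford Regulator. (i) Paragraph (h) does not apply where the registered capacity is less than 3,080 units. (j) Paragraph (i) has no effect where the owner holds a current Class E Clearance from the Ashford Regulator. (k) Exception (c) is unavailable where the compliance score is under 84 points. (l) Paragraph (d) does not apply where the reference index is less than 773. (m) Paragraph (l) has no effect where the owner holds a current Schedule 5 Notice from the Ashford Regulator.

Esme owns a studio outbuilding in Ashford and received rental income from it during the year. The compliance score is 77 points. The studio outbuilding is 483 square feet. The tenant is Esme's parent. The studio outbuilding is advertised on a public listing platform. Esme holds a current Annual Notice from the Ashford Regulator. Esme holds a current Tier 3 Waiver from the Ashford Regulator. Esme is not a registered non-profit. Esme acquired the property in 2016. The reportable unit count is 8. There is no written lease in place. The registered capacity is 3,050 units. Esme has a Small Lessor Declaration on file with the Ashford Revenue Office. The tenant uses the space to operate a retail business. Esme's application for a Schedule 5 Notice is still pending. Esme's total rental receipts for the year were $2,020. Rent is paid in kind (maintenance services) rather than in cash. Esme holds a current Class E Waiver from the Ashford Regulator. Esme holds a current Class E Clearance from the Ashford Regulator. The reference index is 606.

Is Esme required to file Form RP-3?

Exception (a): rent is paid in kind; there is no written lease — every condition holds. Under paragraphs (e)–(j): (e) applies (the space is let for business use), but is itself disapplied by (f): (f) operates — the reportable unit count is 8, under the 9 limit. (g) would limit (f) — the property is publicly advertised — but (h) sets (g) aside: (h) operates — a current Class E Waiver is held. (i) would limit (h) — the registered capacity is 3,050 units, less than the 3,080 units limit — but (j) sets (i) aside: (j) operates against (i): a current Class E Clearance is held. Exception (a) stands.
Exception (b) requires that the owner is a registered non-profit entity; but Esme is not a registered non-profit, so (b) is unavailable.
All of (c)'s requirements are met (a Small Lessor Declaration is on file; a current Tier 3 Waiver is held). But applying paragraph (k): (k) applies — the compliance score is 77 points, under the 84 points limit. Exception (c) does not apply.
Exception (d)'s conditions are all satisfied: a current Annual Notice is held; the tenant is an immediate family member. Turning to paragraphs (l)–(m): (l) applies — the reference index is 606, less than the 773 limit. (m), which would lift (l), is not engaged — no current Schedule 5 Notice is held. (d) is therefore removed.

No — exception (a) applies; Esme is not required to file Form RP-3.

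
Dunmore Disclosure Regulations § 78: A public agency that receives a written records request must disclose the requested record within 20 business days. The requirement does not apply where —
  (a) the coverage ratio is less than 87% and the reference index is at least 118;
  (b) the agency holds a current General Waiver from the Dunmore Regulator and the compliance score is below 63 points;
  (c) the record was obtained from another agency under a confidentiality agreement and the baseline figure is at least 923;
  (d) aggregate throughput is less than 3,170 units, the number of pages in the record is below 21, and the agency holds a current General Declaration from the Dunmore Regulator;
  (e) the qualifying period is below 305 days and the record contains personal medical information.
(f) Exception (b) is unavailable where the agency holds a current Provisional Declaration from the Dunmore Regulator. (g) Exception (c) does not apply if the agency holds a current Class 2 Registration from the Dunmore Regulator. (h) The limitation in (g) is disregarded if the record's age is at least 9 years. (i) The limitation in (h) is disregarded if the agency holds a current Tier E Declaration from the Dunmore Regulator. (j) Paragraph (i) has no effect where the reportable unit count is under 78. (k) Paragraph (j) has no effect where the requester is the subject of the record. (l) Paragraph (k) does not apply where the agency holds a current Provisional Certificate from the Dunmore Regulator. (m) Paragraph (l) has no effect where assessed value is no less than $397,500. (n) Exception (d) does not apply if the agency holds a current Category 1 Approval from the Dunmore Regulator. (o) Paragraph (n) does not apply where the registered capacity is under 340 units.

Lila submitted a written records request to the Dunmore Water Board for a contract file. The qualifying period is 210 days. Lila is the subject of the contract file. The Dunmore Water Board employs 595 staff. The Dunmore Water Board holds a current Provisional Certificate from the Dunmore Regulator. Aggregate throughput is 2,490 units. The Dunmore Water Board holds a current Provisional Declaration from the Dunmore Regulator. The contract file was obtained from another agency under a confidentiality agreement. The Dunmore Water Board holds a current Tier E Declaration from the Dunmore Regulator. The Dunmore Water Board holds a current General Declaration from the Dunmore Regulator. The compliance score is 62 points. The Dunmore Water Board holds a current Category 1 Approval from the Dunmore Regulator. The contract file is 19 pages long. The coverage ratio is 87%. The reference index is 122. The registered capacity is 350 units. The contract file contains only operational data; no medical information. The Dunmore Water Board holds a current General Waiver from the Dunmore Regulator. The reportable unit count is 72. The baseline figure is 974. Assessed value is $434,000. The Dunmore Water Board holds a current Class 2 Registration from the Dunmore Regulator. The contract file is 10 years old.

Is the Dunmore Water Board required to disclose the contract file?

Exception (a) requires that the coverage ratio is less than 87%; but the coverage ratio is 87%, not less than 87%, so (a) is unavailable.
All of (b)'s requirements are met (a current General Waiver is held; the compliance score is 62 points, below the 63 points limit). However, paragraph (f) must be considered: (f) operates against (b): a current Provisional Declaration is held. Exception (b) does not apply.
Exception (c) is satisfied on its face — the contract file was obtained under a confidentiality agreement; the baseline figure is 974, meeting the 923 threshold. But applying paragraphs (g)–(m): (g) operates against (c): a current Class 2 Registration is held. (h) would limit (g) — the record's age is 10 years, meeting the 9 years threshold — but (i) sets (h) aside: (i) operates — a current Tier E Declaration is held. (j) would limit (i) — the reportable unit count is 72, under the 78 limit — but (k) sets (j) aside: (k) operates — Lila is the subject of the contract file. (l) would limit (k) — a current Provisional Certificate is held — but (m) sets (l) aside: (m) operates — assessed value is $434,000, meeting the $397,500 threshold. (c) is therefore removed.
Exception (d) is satisfied on its face — aggregate throughput is 2,490 units, less than the 3,170 units limit; the number of pages in the record is 19, below the 21 limit; a current General Declaration is held. Turning to paragraphs (n)–(o): (n) is triggered — a current Category 1 Approval is held. (o) does not operate here (the registered capacity is 350 units, not under 340 units), so (n) stands. Exception (d) does not apply.
Exception (e) fails — the contract file contains only operational data.
None of the exceptions is available; § 78 applies in full.

Yes — the Dunmore Water Board must disclose the contract file.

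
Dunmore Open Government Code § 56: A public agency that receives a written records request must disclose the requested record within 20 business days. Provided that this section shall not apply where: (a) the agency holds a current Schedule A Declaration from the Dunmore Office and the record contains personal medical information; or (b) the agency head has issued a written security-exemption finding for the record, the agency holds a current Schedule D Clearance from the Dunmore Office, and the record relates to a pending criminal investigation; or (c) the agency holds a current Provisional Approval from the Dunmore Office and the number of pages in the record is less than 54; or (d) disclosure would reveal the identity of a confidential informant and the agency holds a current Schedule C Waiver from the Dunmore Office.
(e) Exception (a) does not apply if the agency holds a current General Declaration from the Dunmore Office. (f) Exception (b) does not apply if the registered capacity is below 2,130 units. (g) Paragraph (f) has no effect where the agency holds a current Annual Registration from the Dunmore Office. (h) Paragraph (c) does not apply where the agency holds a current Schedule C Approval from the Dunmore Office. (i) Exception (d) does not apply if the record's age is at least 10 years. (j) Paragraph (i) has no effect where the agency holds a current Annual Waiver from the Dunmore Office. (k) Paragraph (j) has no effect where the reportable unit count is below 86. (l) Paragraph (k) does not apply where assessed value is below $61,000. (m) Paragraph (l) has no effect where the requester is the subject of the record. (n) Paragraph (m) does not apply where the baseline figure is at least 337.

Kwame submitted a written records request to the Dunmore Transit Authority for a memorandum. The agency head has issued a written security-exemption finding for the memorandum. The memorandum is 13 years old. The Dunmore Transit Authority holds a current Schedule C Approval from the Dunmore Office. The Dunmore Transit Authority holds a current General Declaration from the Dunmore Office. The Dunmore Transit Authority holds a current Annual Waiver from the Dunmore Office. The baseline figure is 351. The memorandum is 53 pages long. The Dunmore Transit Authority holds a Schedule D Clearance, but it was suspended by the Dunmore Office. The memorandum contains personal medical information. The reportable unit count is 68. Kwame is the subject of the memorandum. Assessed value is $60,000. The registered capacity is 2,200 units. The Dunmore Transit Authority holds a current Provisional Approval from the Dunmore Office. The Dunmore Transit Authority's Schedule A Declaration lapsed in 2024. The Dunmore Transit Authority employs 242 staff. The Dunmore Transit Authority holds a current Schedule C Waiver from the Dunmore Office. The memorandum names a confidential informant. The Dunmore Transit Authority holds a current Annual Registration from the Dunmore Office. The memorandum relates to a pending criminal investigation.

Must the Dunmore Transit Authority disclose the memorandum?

Exception (a) fails — no current Schedule A Declaration is held.
Exception (b) does not apply: no current Schedule D Clearance is held.
Exception (c): a current Provisional Approval is held; the number of pages in the record is 53, less than the 54 limit — every condition holds. But applying paragraph (h): (h) operates — a current Schedule C Approval is held. (c) is therefore removed.
Exception (d): the memorandum names a confidential informant; a current Schedule C Waiver is held — every condition holds. Considering the limiting provisions: (i) would limit (d) — the record's age is 13 years, meeting the 10 years threshold — but (j) sets (i) aside: (j) is triggered — a current Annual Waiver is held. (k) is engaged (the reportable unit count is 68, below the 86 limit), but is displaced by (l): (l) operates against (k): assessed value is $60,000, below the $61,000 limit. (m) is triggered (Kwame is the subject of the memorandum), but is set aside by (n): (n) operates against (m): the baseline figure is 351, meeting the 337 threshold. Exception (d) stands.

No — exception (d) applies; the Dunmore Transit Authority is not required to disclose the memorandum.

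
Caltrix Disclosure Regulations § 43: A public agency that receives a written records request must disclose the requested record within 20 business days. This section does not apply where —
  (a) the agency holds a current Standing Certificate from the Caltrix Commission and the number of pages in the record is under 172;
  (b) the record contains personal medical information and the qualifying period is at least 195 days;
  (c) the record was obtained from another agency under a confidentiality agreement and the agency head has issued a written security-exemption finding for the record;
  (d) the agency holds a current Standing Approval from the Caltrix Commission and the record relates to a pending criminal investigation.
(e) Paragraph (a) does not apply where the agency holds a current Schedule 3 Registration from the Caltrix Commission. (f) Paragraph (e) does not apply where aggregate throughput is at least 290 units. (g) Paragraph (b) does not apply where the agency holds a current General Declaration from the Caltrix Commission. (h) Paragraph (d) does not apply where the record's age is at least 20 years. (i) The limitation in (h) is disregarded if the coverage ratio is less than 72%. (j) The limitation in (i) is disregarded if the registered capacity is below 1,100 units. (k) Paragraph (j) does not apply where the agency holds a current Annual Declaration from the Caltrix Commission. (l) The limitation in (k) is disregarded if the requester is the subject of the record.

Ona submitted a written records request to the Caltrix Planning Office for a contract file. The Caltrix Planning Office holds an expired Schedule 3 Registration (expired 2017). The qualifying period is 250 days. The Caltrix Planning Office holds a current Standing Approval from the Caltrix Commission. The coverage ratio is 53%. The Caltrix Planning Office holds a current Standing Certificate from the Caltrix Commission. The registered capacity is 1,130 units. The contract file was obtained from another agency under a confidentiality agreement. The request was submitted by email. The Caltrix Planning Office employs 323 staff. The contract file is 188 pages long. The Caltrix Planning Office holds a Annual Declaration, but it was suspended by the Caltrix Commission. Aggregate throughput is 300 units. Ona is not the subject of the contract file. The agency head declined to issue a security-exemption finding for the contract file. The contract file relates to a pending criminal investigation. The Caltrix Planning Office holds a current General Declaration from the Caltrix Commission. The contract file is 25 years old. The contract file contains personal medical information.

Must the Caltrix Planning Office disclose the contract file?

No — exception (d) applies; the Caltrix Planning Office is not required to disclose the contract file.

Exception (a) fails — the number of pages in the record is 188, not under 172.
Exception (b)'s conditions are all satisfied: the contract file contains personal medical information; the qualifying period is 250 days, meeting the 195 days threshold. However, paragraph (g) must be considered: (g) operates against (b): a current General Declaration is held. (b) is therefore removed.
Exception (c) requires that the agency head has issued a written security-exemption finding for the record; but the agency head declined to issue a security-exemption finding, so (c) is unavailable.
Exception (d) is satisfied on its face — a current Standing Approval is held; the contract file relates to a pending investigation. Applying paragraphs (h)–(l): (h) would limit (d) — the record's age is 25 years, meeting the 20 years threshold — but (i) sets (h) aside: (i) is engaged — the coverage ratio is 53%, less than the 72% limit. (j), which would lift (i), is not triggered — the registered capacity is 1,130 units, not below 1,100 units. Exception (d) stands.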